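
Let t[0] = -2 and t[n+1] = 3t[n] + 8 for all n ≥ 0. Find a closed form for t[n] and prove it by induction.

Claim: t[n] = 2·3^n − 4.

Base case: t[0] = -2, and 2·3^0 − 4 = 2 − 4 = -2.
Assume t[r] = 2·3^r − 4 for some r ≥ 0.
Then t[r+1] = 3t[r] + 8 = 3·(2·3^r − 4) + 8 = 6·3^r − 12 + 8 = 2·3^{r+1} − 4.
So the formula holds for r+1, and by induction t[n] = 2·3^n − 4 for all n ≥ 0.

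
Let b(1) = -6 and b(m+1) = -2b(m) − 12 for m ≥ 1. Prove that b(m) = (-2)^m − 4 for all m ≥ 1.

Base case: b(1) = -6, and (-2)^1 − 4 = -2 − 4 = -6.
Assume b(r) = (-2)^r − 4 for some r ≥ 1.
Then b(r+1) = -2b(r) − 12 = -2·((-2)^r − 4) − 12 = -2·(-2)^r + 8 − 12 = (-2)^{r+1} − 4.
This completes the inductive step, so b(m) = (-2)^m − 4 for all m ≥ 1.

b(m) = (-2)^m − 4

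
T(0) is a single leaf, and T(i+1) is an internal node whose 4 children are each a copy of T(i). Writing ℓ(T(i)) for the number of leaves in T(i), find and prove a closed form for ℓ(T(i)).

Claim: ℓ(T(i)) = 4^i.

Base case: ℓ(T(0)) = 1, and 4^0 = 1.
Assume ℓ(T(m)) = 4^m.
Then ℓ(T(m+1)) = 4·ℓ(T(m)) = 4·4^m = 4^{m+1}.
So the formula holds for m+1, and by induction ℓ(T(i)) = 4^i for all i ≥ 0.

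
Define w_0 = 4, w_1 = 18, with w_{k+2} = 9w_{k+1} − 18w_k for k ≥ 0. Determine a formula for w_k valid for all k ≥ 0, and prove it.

Claim: w_k = 2·6^k + 2·3^k.

Base cases: w_0 = 4 and 2·6^0 + 2·3^0 = 4; w_1 = 18 and 2·6^1 + 2·3^1 = 18.
Assume w_j = 2·6^j + 2·3^j for all 0 ≤ j ≤ r, where r ≥ 1.
Then w_{r+1} = 9w_r − 18w_{r−1} = 9·(2·6^r + 2·3^r) − 18·(2·6^{r−1} + 2·3^{r−1}) = 2·(9·6 − 18)6^{r−1} + 2·(9·3 − 18)3^{r−1} = 72·6^{r−1} + 18·3^{r−1} = 2·6^{r+1} + 2·3^{r+1}.
So the formula holds for r+1, and by strong induction w_k = 2·6^k + 2·3^k for all k ≥ 0.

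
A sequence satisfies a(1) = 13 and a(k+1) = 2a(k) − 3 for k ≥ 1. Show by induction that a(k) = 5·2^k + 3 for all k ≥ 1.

Base case: a(1) = 13, and 5·2^1 + 3 = 10 + 3 = 13.
Assume a(r) = 5·2^r + 3 for some r ≥ 1.
Then a(r+1) = 2a(r) − 3 = 2·(5·2^r + 3) − 3 = 10·2^r + 6 − 3 = 5·2^{r+1} + 3.
This completes the inductive step, so a(k) = 5·2^k + 3 for all k ≥ 1.

a(k) = 5·2^k + 3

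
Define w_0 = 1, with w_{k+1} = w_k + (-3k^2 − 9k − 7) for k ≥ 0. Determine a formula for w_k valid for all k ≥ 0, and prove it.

Claim: w_k = -k^3 − 3k^2 − 3k + 1.

Base case: w_0 = 1, and -0^3 − 3·0^2 − 3·0 + 1 = 1.
Assume w_m = -m^3 − 3m^2 − 3m + 1.
Then w_{m+1} = w_m + (-3m^2 − 9m − 7) = (-m^3 − 3m^2 − 3m + 1) + (-3m^2 − 9m − 7) = -m^3 − 6m^2 − 12m − 6,
and -(m+1)^3 − 3·(m+1)^2 − 3·(m+1) + 1 = -m^3 − 6m^2 − 12m − 6.
This completes the inductive step, so w_k = -k^3 − 3k^2 − 3k + 1 for all k ≥ 0.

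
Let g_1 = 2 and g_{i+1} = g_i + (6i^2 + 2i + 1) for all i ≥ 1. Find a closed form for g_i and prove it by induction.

Claim: g_i = 2i^3 − 2i^2 + i + 1.

Base case: g_1 = 2, and 2·1^3 − 2·1^2 + 1 + 1 = 2.
Assume g_r = 2r^3 − 2r^2 + r + 1.
Then g_{r+1} = g_r + (6r^2 + 2r + 1) = (2r^3 − 2r^2 + r + 1) + (6r^2 + 2r + 1) = 2r^3 + 4r^2 + 3r + 2,
and 2·(r+1)^3 − 2·(r+1)^2 + (r+1) + 1 = 2r^3 + 4r^2 + 3r + 2.
This completes the inductive step, so g_i = 2i^3 − 2i^2 + i + 1 for all i ≥ 1.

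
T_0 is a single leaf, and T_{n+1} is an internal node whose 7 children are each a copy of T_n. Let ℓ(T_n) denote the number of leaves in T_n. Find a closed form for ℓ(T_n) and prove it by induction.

Claim: ℓ(T_n) = 7^n.

Base case: ℓ(T_0) = 1, and 7^0 = 1.
Assume ℓ(T_k) = 7^k.
Then ℓ(T_{k+1}) = 7·ℓ(T_k) = 7·7^k = 7^{k+1}.
So the formula holds for k+1, and by induction ℓ(T_n) = 7^n for all n ≥ 0.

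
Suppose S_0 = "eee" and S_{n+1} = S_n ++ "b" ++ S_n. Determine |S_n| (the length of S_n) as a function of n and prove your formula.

Claim: |S_n| = 2^{n+2} − 1.

Base case: |S_0| = 3, and 2^{0+2} − 1 = 3.
Assume |S_k| = 2^{k+2} − 1.
Then |S_{k+1}| = |S_k| + 1 + |S_k| = 2|S_k| + 1 = 2(2^{k+2} − 1) + 1 = 2^{k+3} − 2 + 1 = 2^{k+3} − 1.
This completes the inductive step, so |S_n| = 2^{n+2} − 1 for all n ≥ 0.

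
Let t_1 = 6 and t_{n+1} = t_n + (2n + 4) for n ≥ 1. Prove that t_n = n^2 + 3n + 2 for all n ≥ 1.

Base case: t_1 = 6, and 1^2 + 3·1 + 2 = 6.
Assume t_j = j^2 + 3j + 2.
Then t_{j+1} = t_j + (2j + 4) = (j^2 + 3j + 2) + (2j + 4) = j^2 + 5j + 6,
and (j+1)^2 + 3·(j+1) + 2 = j^2 + 5j + 6.
This completes the inductive step, so t_n = n^2 + 3n + 2 for all n ≥ 1.

t_n = n^2 + 3n + 2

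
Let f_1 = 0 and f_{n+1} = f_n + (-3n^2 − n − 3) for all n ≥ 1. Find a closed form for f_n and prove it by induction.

Claim: f_n = -n^3 + n^2 − 3n + 3.

Base case: f_1 = 0, and -1^3 + 1^2 − 3·1 + 3 = 0.
Assume f_k = -k^3 + k^2 − 3k + 3.
Then f_{k+1} = f_k + (-3k^2 − k − 3) = (-k^3 + k^2 − 3k + 3) + (-3k^2 − k − 3) = -k^3 − 2k^2 − 4k,
and -(k+1)^3 + (k+1)^2 − 3·(k+1) + 3 = -k^3 − 2k^2 − 4k.
This completes the inductive step, so f_n = -n^3 + n^2 − 3n + 3 for all n ≥ 1.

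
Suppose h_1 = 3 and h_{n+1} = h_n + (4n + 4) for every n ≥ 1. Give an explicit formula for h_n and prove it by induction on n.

Claim: h_n = 2n^2 + 2n − 1.

Base case: h_1 = 3, and 2·1^2 + 2·1 − 1 = 3.
Assume h_j = 2j^2 + 2j − 1.
Then h_{j+1} = h_j + (4j + 4) = (2j^2 + 2j − 1) + (4j + 4) = 2j^2 + 6j + 3,
and 2·(j+1)^2 + 2·(j+1) − 1 = 2j^2 + 6j + 3.
This completes the inductive step, so h_n = 2n^2 + 2n − 1 for all n ≥ 1.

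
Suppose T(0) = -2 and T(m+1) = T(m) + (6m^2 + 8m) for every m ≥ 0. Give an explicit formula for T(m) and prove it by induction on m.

Claim: T(m) = 2m^3 + m^2 − 3m − 2.

Base case: T(0) = -2, and 2·0^3 + 0^2 − 3·0 − 2 = -2.
Assume T(k) = 2k^3 + k^2 − 3k − 2.
Then T(k+1) = T(k) + (6k^2 + 8k) = (2k^3 + k^2 − 3k − 2) + (6k^2 + 8k) = 2k^3 + 7k^2 + 5k − 2,
and 2·(k+1)^3 + (k+1)^2 − 3·(k+1) − 2 = 2k^3 + 7k^2 + 5k − 2.
Hence T(m) = 2m^3 + m^2 − 3m − 2 for every m ≥ 0, by induction.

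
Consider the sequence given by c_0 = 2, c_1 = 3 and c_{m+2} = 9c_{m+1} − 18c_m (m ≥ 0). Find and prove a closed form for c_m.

Claim: c_m = 3·3^m − 6^m.

Base cases: c_0 = 2 and 3·3^0 − 6^0 = 2; c_1 = 3 and 3·3^1 − 6^1 = 3.
Assume c_i = 3·3^i − 6^i for all 0 ≤ i ≤ j, where j ≥ 1.
Then c_{j+1} = 9c_j − 18c_{j−1} = 9·(3·3^j − 6^j) − 18·(3·3^{j−1} − 6^{j−1}) = 3·(9·3 − 18)3^{j−1} − (9·6 − 18)6^{j−1} = 27·3^{j−1} − 36·6^{j−1} = 3·3^{j+1} − 6^{j+1}.
Hence c_m = 3·3^m − 6^m for every m ≥ 0, by strong induction.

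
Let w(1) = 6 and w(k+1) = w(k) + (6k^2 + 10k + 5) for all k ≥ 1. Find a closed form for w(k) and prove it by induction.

Claim: w(k) = 2k^3 + 2k^2 + k + 1.

Base case: w(1) = 6, and 2·1^3 + 2·1^2 + 1 + 1 = 6.
Assume w(m) = 2m^3 + 2m^2 + m + 1.
Then w(m+1) = w(m) + (6m^2 + 10m + 5) = (2m^3 + 2m^2 + m + 1) + (6m^2 + 10m + 5) = 2m^3 + 8m^2 + 11m + 6,
and 2·(m+1)^3 + 2·(m+1)^2 + (m+1) + 1 = 2m^3 + 8m^2 + 11m + 6.
This completes the inductive step, so w(k) = 2k^3 + 2k^2 + k + 1 for all k ≥ 1.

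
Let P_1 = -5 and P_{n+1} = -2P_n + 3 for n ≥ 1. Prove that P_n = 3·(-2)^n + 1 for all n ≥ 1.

Base case: P_1 = -5, and 3·(-2)^1 + 1 = -6 + 1 = -5.
Assume P_j = 3·(-2)^j + 1 for some j ≥ 1.
Then P_{j+1} = -2P_j + 3 = -2·(3·(-2)^j + 1) + 3 = -6·(-2)^j − 2 + 3 = 3·(-2)^{j+1} + 1.
This completes the inductive step, so P_n = 3·(-2)^n + 1 for all n ≥ 1.

P_n = 3·(-2)^n + 1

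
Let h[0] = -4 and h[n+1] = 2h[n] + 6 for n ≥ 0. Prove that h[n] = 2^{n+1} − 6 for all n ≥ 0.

Base case: h[0] = -4, and 2^{0+1} − 6 = 2 − 6 = -4.
Assume h[k] = 2^{k+1} − 6 for some k ≥ 0.
Then h[k+1] = 2h[k] + 6 = 2·(2^{k+1} − 6) + 6 = 2^{k+2} − 12 + 6 = 2^{k+2} − 6.
So the formula holds for k+1, and by induction h[n] = 2^{n+1} − 6 for all n ≥ 0.

h[n] = 2^{n+1} − 6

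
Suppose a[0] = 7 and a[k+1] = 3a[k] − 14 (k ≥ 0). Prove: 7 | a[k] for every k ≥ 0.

Base case: a[0] = 7 = 7·1, so 7 | a[0].
Assume 7 | a[m], so a[m] = 7t for some integer t.
Then a[m+1] = 3a[m] − 14 = 3·(7t) − 14 = 7(3t − 2), so 7 | a[m+1].
By induction, 7 | a[k] for all k ≥ 0.

7 | a[k]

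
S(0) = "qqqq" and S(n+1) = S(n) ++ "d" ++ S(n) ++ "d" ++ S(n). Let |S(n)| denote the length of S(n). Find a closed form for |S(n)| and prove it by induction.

Claim: |S(n)| = 5·3^n − 1.

Base case: |S(0)| = 4, and 5·3^0 − 1 = 4.
Assume |S(k)| = 5·3^k − 1.
Then |S(k+1)| = 3|S(k)| + 2 = 3(5·3^k − 1) + 2 = 5·3^{k+1} − 3 + 2 = 5·3^{k+1} − 1.
Hence |S(n)| = 5·3^n − 1 for every n ≥ 0, by induction.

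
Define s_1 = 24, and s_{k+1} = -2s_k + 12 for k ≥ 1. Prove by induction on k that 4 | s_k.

Base case: s_1 = 24 = 4·6, so 4 | s_1.
Assume 4 | s_r, so s_r = 4t for some integer t.
Then s_{r+1} = -2s_r + 12 = -2·(4t) + 12 = 4(-2t + 3), so 4 | s_{r+1}.
So the property holds for r+1, and by induction 4 | s_k for all k ≥ 1.

4 | s_k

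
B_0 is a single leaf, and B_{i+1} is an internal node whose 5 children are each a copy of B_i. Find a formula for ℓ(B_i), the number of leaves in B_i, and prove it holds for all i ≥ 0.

Claim: ℓ(B_i) = 5^i.

Base case: ℓ(B_0) = 1, and 5^0 = 1.
Assume ℓ(B_m) = 5^m.
Then ℓ(B_{m+1}) = 5·ℓ(B_m) = 5·5^m = 5^{m+1}.
So the formula holds for m+1, and by induction ℓ(B_i) = 5^i for all i ≥ 0.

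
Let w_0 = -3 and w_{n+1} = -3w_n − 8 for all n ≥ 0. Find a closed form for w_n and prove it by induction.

Claim: w_n = -(-3)^n − 2.

Base case: w_0 = -3, and -(-3)^0 − 2 = -1 − 2 = -3.
Assume w_j = -(-3)^j − 2 for some j ≥ 0.
Then w_{j+1} = -3w_j − 8 = -3·(-(-3)^j − 2) − 8 = 3·(-3)^j + 6 − 8 = -(-3)^{j+1} − 2.
Hence w_n = -(-3)^n − 2 for every n ≥ 0, by induction.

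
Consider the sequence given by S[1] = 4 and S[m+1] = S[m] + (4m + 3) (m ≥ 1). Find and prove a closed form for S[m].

Claim: S[m] = 2m^2 + m + 1.

Base case: S[1] = 4, and 2·1^2 + 1 + 1 = 4.
Assume S[r] = 2r^2 + r + 1.
Then S[r+1] = S[r] + (4r + 3) = (2r^2 + r + 1) + (4r + 3) = 2r^2 + 5r + 4,
and 2·(r+1)^2 + (r+1) + 1 = 2r^2 + 5r + 4.
Hence S[m] = 2m^2 + m + 1 for every m ≥ 1, by induction.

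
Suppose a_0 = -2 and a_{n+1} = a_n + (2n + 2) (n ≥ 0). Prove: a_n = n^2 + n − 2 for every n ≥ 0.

Base case: a_0 = -2, and 0^2 + 0 − 2 = -2.
Assume a_j = j^2 + j − 2.
Then a_{j+1} = a_j + (2j + 2) = (j^2 + j − 2) + (2j + 2) = j^2 + 3j,
and (j+1)^2 + (j+1) − 2 = j^2 + 3j.
This completes the inductive step, so a_n = n^2 + n − 2 for all n ≥ 0.

a_n = n^2 + n − 2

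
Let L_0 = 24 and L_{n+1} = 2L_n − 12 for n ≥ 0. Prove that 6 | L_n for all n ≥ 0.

Base case: L_0 = 24 = 6·4, so 6 | L_0.
Assume 6 | L_k, so L_k = 6t for some integer t.
Then L_{k+1} = 2L_k − 12 = 2·(6t) − 12 = 6(2t − 2), so 6 | L_{k+1}.
This completes the inductive step, so 6 | L_n for all n ≥ 0.

6 | L_n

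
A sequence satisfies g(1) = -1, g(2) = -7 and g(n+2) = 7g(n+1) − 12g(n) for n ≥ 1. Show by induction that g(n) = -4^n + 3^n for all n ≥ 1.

Base cases: g(1) = -1 and -4^1 + 3^1 = -1; g(2) = -7 and -4^2 + 3^2 = -7.
Assume g(j) = -4^j + 3^j for all 1 ≤ j ≤ k, where k ≥ 2.
Then g(k+1) = 7g(k) − 12g(k−1) = 7·(-4^k + 3^k) − 12·(-4^{k−1} + 3^{k−1}) = -(7·4 − 12)4^{k−1} + (7·3 − 12)3^{k−1} = -16·4^{k−1} + 9·3^{k−1} = -4^{k+1} + 3^{k+1}.
So the formula holds for k+1, and by strong induction g(n) = -4^n + 3^n for all n ≥ 1.

g(n) = -4^n + 3^n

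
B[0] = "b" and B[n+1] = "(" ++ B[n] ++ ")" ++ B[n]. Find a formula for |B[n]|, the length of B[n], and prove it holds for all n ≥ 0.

Claim: |B[n]| = 3·2^n − 2.

Base case: |B[0]| = 1, and 3·2^0 − 2 = 1.
Assume |B[r]| = 3·2^r − 2.
Then |B[r+1]| = 1 + |B[r]| + 1 + |B[r]| = 2|B[r]| + 2 = 2(3·2^r − 2) + 2 = 3·2^{r+1} − 4 + 2 = 3·2^{r+1} − 2.
This completes the inductive step, so |B[n]| = 3·2^n − 2 for all n ≥ 0.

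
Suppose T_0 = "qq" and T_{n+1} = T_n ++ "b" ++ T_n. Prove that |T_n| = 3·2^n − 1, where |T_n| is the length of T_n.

Base case: |T_0| = 2, and 3·2^0 − 1 = 2.
Assume |T_m| = 3·2^m − 1.
Then |T_{m+1}| = |T_m| + 1 + |T_m| = 2|T_m| + 1 = 2(3·2^m − 1) + 1 = 3·2^{m+1} − 2 + 1 = 3·2^{m+1} − 1.
Hence |T_n| = 3·2^n − 1 for every n ≥ 0, by induction.

|T_n| = 3·2^n − 1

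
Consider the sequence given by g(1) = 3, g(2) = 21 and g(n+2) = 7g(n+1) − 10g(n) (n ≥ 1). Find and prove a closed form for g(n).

Claim: g(n) = 5^n − 2^n.

Base cases: g(1) = 3 and 5^1 − 2^1 = 3; g(2) = 21 and 5^2 − 2^2 = 21.
Assume g(j) = 5^j − 2^j for all 1 ≤ j ≤ m, where m ≥ 2.
Then g(m+1) = 7g(m) − 10g(m−1) = 7·(5^m − 2^m) − 10·(5^{m−1} − 2^{m−1}) = (7·5 − 10)5^{m−1} − (7·2 − 10)2^{m−1} = 25·5^{m−1} − 4·2^{m−1} = 5^{m+1} − 2^{m+1}.
By strong induction, g(n) = 5^n − 2^n for all n ≥ 1.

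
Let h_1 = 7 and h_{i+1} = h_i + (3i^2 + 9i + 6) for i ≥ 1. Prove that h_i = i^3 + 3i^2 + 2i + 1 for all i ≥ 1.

Base case: h_1 = 7, and 1^3 + 3·1^2 + 2·1 + 1 = 7.
Assume h_k = k^3 + 3k^2 + 2k + 1.
Then h_{k+1} = h_k + (3k^2 + 9k + 6) = (k^3 + 3k^2 + 2k + 1) + (3k^2 + 9k + 6) = k^3 + 6k^2 + 11k + 7,
and (k+1)^3 + 3·(k+1)^2 + 2·(k+1) + 1 = k^3 + 6k^2 + 11k + 7.
Hence h_i = i^3 + 3i^2 + 2i + 1 for every i ≥ 1, by induction.

h_i = i^3 + 3i^2 + 2i + 1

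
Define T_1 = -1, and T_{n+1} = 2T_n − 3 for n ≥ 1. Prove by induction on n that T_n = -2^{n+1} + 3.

Base case: T_1 = -1, and -2^{1+1} + 3 = -4 + 3 = -1.
Assume T_k = -2^{k+1} + 3 for some k ≥ 1.
Then T_{k+1} = 2T_k − 3 = 2·(-2^{k+1} + 3) − 3 = -2^{k+2} + 6 − 3 = -2^{k+2} + 3.
This completes the inductive step, so T_n = -2^{n+1} + 3 for all n ≥ 1.

T_n = -2^{n+1} + 3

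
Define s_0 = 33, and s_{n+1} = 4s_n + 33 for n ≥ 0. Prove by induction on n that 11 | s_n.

Base case: s_0 = 33 = 11·3, so 11 | s_0.
Assume 11 | s_k, so s_k = 11t for some integer t.
Then s_{k+1} = 4s_k + 33 = 4·(11t) + 33 = 11(4t + 3), so 11 | s_{k+1}.
So the property holds for k+1, and by induction 11 | s_n for all n ≥ 0.

11 | s_n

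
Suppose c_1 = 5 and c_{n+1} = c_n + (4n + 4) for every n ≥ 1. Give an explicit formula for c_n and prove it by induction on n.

Claim: c_n = 2n^2 + 2n + 1.

Base case: c_1 = 5, and 2·1^2 + 2·1 + 1 = 5.
Assume c_j = 2j^2 + 2j + 1.
Then c_{j+1} = c_j + (4j + 4) = (2j^2 + 2j + 1) + (4j + 4) = 2j^2 + 6j + 5,
and 2·(j+1)^2 + 2·(j+1) + 1 = 2j^2 + 6j + 5.
By induction, c_n = 2n^2 + 2n + 1 for all n ≥ 1.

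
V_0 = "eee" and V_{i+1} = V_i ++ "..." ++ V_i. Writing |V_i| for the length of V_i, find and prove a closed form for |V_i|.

Claim: |V_i| = 6·2^i − 3.

Base case: |V_0| = 3, and 6·2^0 − 3 = 3.
Assume |V_k| = 6·2^k − 3.
Then |V_{k+1}| = |V_k| + 3 + |V_k| = 2|V_k| + 3 = 2(6·2^k − 3) + 3 = 6·2^{k+1} − 6 + 3 = 6·2^{k+1} − 3.
Hence |V_i| = 6·2^i − 3 for every i ≥ 0, by induction.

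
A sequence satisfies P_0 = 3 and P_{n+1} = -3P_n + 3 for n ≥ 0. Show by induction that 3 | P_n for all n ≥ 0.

Base case: P_0 = 3 = 3·1, so 3 | P_0.
Assume 3 | P_j, so P_j = 3t for some integer t.
Then P_{j+1} = -3P_j + 3 = -3·(3t) + 3 = 3(-3t + 1), so 3 | P_{j+1}.
This completes the inductive step, so 3 | P_n for all n ≥ 0.

3 | P_n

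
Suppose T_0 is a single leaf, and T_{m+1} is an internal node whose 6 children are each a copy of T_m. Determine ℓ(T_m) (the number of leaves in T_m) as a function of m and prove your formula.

Claim: ℓ(T_m) = 6^m.

Base case: ℓ(T_0) = 1, and 6^0 = 1.
Assume ℓ(T_j) = 6^j.
Then ℓ(T_{j+1}) = 6·ℓ(T_j) = 6·6^j = 6^{j+1}.
This completes the inductive step, so ℓ(T_m) = 6^m for all m ≥ 0.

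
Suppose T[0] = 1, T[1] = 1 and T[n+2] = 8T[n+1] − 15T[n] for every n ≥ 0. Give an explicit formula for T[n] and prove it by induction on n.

Claim: T[n] = 2·3^n − 5^n.

Base cases: T[0] = 1 and 2·3^0 − 5^0 = 1; T[1] = 1 and 2·3^1 − 5^1 = 1.
Assume T[j] = 2·3^j − 5^j for all 0 ≤ j ≤ m, where m ≥ 1.
Then T[m+1] = 8T[m] − 15T[m−1] = 8·(2·3^m − 5^m) − 15·(2·3^{m−1} − 5^{m−1}) = 2·(8·3 − 15)3^{m−1} − (8·5 − 15)5^{m−1} = 18·3^{m−1} − 25·5^{m−1} = 2·3^{m+1} − 5^{m+1}.
So the formula holds for m+1, and by strong induction T[n] = 2·3^n − 5^n for all n ≥ 0.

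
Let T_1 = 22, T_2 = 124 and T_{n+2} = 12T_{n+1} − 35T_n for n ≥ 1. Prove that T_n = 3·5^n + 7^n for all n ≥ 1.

Base cases: T_1 = 22 and 3·5^1 + 7^1 = 22; T_2 = 124 and 3·5^2 + 7^2 = 124.
Assume T_j = 3·5^j + 7^j for all 1 ≤ j ≤ k, where k ≥ 2.
Then T_{k+1} = 12T_k − 35T_{k−1} = 12·(3·5^k + 7^k) − 35·(3·5^{k−1} + 7^{k−1}) = 3·(12·5 − 35)5^{k−1} + (12·7 − 35)7^{k−1} = 75·5^{k−1} + 49·7^{k−1} = 3·5^{k+1} + 7^{k+1}.
Hence T_n = 3·5^n + 7^n for every n ≥ 1, by strong induction.

T_n = 3·5^n + 7^n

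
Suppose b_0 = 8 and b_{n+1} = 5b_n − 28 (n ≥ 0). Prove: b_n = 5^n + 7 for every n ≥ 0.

Base case: b_0 = 8, and 5^0 + 7 = 1 + 7 = 8.
Assume b_j = 5^j + 7 for some j ≥ 0.
Then b_{j+1} = 5b_j − 28 = 5·(5^j + 7) − 28 = 5^{j+1} + 35 − 28 = 5^{j+1} + 7.
So the formula holds for j+1, and by induction b_n = 5^n + 7 for all n ≥ 0.

b_n = 5^n + 7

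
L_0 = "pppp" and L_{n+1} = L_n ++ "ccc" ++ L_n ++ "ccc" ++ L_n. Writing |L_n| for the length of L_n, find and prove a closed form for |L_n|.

Claim: |L_n| = 7·3^n − 3.

Base case: |L_0| = 4, and 7·3^0 − 3 = 4.
Assume |L_k| = 7·3^k − 3.
Then |L_{k+1}| = 3|L_k| + 6 = 3(7·3^k − 3) + 6 = 7·3^{k+1} − 9 + 6 = 7·3^{k+1} − 3.
By induction, |L_n| = 7·3^n − 3 for all n ≥ 0.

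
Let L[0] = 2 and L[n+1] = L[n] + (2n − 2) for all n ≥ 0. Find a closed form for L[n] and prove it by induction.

Claim: L[n] = n^2 − 3n + 2.

Base case: L[0] = 2, and 0^2 − 3·0 + 2 = 2.
Assume L[k] = k^2 − 3k + 2.
Then L[k+1] = L[k] + (2k − 2) = (k^2 − 3k + 2) + (2k − 2) = k^2 − k,
and (k+1)^2 − 3·(k+1) + 2 = k^2 − k.
By induction, L[n] = n^2 − 3n + 2 for all n ≥ 0.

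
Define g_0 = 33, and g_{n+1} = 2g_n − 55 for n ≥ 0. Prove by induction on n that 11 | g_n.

Base case: g_0 = 33 = 11·3, so 11 | g_0.
Assume 11 | g_r, so g_r = 11t for some integer t.
Then g_{r+1} = 2g_r − 55 = 2·(11t) − 55 = 11(2t − 5), so 11 | g_{r+1}.
Hence 11 | g_n for every n ≥ 0, by induction.

11 | g_n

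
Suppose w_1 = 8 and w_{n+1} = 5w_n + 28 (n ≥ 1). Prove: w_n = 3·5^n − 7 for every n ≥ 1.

Base case: w_1 = 8, and 3·5^1 − 7 = 15 − 7 = 8.
Assume w_r = 3·5^r − 7 for some r ≥ 1.
Then w_{r+1} = 5w_r + 28 = 5·(3·5^r − 7) + 28 = 15·5^r − 35 + 28 = 3·5^{r+1} − 7.
So the formula holds for r+1, and by induction w_n = 3·5^n − 7 for all n ≥ 1.

w_n = 3·5^n − 7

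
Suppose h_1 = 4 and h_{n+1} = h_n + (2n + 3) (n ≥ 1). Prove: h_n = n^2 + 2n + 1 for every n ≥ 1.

Base case: h_1 = 4, and 1^2 + 2·1 + 1 = 4.
Assume h_j = j^2 + 2j + 1.
Then h_{j+1} = h_j + (2j + 3) = (j^2 + 2j + 1) + (2j + 3) = j^2 + 4j + 4,
and (j+1)^2 + 2·(j+1) + 1 = j^2 + 4j + 4.
By induction, h_n = n^2 + 2n + 1 for all n ≥ 1.

h_n = n^2 + 2n + 1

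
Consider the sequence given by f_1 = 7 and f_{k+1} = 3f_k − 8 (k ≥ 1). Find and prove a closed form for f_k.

Claim: f_k = 3^k + 4.

Base case: f_1 = 7, and 3^1 + 4 = 3 + 4 = 7.
Assume f_j = 3^j + 4 for some j ≥ 1.
Then f_{j+1} = 3f_j − 8 = 3·(3^j + 4) − 8 = 3^{j+1} + 12 − 8 = 3^{j+1} + 4.
By induction, f_k = 3^k + 4 for all k ≥ 1.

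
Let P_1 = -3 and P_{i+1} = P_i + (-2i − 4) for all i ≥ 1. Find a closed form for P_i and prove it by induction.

Claim: P_i = -i^2 − 3i + 1.

Base case: P_1 = -3, and -1^2 − 3·1 + 1 = -3.
Assume P_k = -k^2 − 3k + 1.
Then P_{k+1} = P_k + (-2k − 4) = (-k^2 − 3k + 1) + (-2k − 4) = -k^2 − 5k − 3,
and -(k+1)^2 − 3·(k+1) + 1 = -k^2 − 5k − 3.
Hence P_i = -i^2 − 3i + 1 for every i ≥ 1, by induction.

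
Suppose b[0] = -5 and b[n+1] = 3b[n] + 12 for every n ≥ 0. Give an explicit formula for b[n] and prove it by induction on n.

Claim: b[n] = 3^n − 6.

Base case: b[0] = -5, and 3^0 − 6 = 1 − 6 = -5.
Assume b[j] = 3^j − 6 for some j ≥ 0.
Then b[j+1] = 3b[j] + 12 = 3·(3^j − 6) + 12 = 3^{j+1} − 18 + 12 = 3^{j+1} − 6.
So the formula holds for j+1, and by induction b[n] = 3^n − 6 for all n ≥ 0.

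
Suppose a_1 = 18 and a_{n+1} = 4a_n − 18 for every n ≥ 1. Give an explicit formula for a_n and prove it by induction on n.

Claim: a_n = 3·4^n + 6.

Base case: a_1 = 18, and 3·4^1 + 6 = 12 + 6 = 18.
Assume a_r = 3·4^r + 6 for some r ≥ 1.
Then a_{r+1} = 4a_r − 18 = 4·(3·4^r + 6) − 18 = 12·4^r + 24 − 18 = 3·4^{r+1} + 6.
So the formula holds for r+1, and by induction a_n = 3·4^n + 6 for all n ≥ 1.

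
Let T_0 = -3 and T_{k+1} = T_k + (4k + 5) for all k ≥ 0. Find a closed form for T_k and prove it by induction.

Claim: T_k = 2k^2 + 3k − 3.

Base case: T_0 = -3, and 2·0^2 + 3·0 − 3 = -3.
Assume T_r = 2r^2 + 3r − 3.
Then T_{r+1} = T_r + (4r + 5) = (2r^2 + 3r − 3) + (4r + 5) = 2r^2 + 7r + 2,
and 2·(r+1)^2 + 3·(r+1) − 3 = 2r^2 + 7r + 2.
This completes the inductive step, so T_k = 2k^2 + 3k − 3 for all k ≥ 0.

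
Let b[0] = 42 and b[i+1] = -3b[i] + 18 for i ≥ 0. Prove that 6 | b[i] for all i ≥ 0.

Base case: b[0] = 42 = 6·7, so 6 | b[0].
Assume 6 | b[m], so b[m] = 6t for some integer t.
Then b[m+1] = -3b[m] + 18 = -3·(6t) + 18 = 6(-3t + 3), so 6 | b[m+1].
This completes the inductive step, so 6 | b[i] for all i ≥ 0.

6 | b[i]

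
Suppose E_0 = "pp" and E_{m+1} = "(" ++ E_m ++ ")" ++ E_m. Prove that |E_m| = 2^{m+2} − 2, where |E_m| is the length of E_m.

Base case: |E_0| = 2, and 2^{0+2} − 2 = 2.
Assume |E_r| = 2^{r+2} − 2.
Then |E_{r+1}| = 1 + |E_r| + 1 + |E_r| = 2|E_r| + 2 = 2(2^{r+2} − 2) + 2 = 2^{r+3} − 4 + 2 = 2^{r+3} − 2.
This completes the inductive step, so |E_m| = 2^{m+2} − 2 for all m ≥ 0.

|E_m| = 2^{m+2} − 2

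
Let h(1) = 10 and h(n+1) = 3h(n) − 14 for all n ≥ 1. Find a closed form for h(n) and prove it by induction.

Claim: h(n) = 3^n + 7.

Base case: h(1) = 10, and 3^1 + 7 = 3 + 7 = 10.
Assume h(j) = 3^j + 7 for some j ≥ 1.
Then h(j+1) = 3h(j) − 14 = 3·(3^j + 7) − 14 = 3^{j+1} + 21 − 14 = 3^{j+1} + 7.
By induction, h(n) = 3^n + 7 for all n ≥ 1.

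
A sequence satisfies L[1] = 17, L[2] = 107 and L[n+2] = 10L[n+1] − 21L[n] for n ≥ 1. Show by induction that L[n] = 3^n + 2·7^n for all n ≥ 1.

Base cases: L[1] = 17 and 3^1 + 2·7^1 = 17; L[2] = 107 and 3^2 + 2·7^2 = 107.
Assume L[i] = 3^i + 2·7^i for all 1 ≤ i ≤ j, where j ≥ 2.
Then L[j+1] = 10L[j] − 21L[j−1] = 10·(3^j + 2·7^j) − 21·(3^{j−1} + 2·7^{j−1}) = (10·3 − 21)3^{j−1} + 2·(10·7 − 21)7^{j−1} = 9·3^{j−1} + 98·7^{j−1} = 3^{j+1} + 2·7^{j+1}.
So the formula holds for j+1, and by strong induction L[n] = 3^n + 2·7^n for all n ≥ 1.

L[n] = 3^n + 2·7^n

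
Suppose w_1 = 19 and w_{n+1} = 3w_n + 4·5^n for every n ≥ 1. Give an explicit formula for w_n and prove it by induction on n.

Claim: w_n = 3·3^n + 2·5^n.

Base case: w_1 = 19, and 3·3^1 + 2·5^1 = 9 + 10 = 19.
Assume w_k = 3·3^k + 2·5^k for some k ≥ 1.
Then w_{k+1} = 3w_k + 4·5^k = 3·(3·3^k + 2·5^k) + 4·5^k = 3·3^{k+1} + 6·5^k + 4·5^k = 3·3^{k+1} + 10·5^k = 3·3^{k+1} + 2·5^{k+1}.
Hence w_n = 3·3^n + 2·5^n for every n ≥ 1, by induction.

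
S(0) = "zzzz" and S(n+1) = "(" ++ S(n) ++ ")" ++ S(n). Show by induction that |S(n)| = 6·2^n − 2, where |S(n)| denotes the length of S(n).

Base case: |S(0)| = 4, and 6·2^0 − 2 = 4.
Assume |S(k)| = 6·2^k − 2.
Then |S(k+1)| = 1 + |S(k)| + 1 + |S(k)| = 2|S(k)| + 2 = 2(6·2^k − 2) + 2 = 6·2^{k+1} − 4 + 2 = 6·2^{k+1} − 2.
By induction, |S(n)| = 6·2^n − 2 for all n ≥ 0.

|S(n)| = 6·2^n − 2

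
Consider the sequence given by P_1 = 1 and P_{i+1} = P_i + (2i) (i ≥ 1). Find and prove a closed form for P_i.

Claim: P_i = i^2 − i + 1.

Base case: P_1 = 1, and 1^2 − 1 + 1 = 1.
Assume P_j = j^2 − j + 1.
Then P_{j+1} = P_j + (2j) = (j^2 − j + 1) + (2j) = j^2 + j + 1,
and (j+1)^2 − (j+1) + 1 = j^2 + j + 1.
Hence P_i = i^2 − i + 1 for every i ≥ 1, by induction.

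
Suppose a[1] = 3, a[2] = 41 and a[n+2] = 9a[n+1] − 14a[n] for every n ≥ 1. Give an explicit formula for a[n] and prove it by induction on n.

Claim: a[n] = 7^n − 2·2^n.

Base cases: a[1] = 3 and 7^1 − 2·2^1 = 3; a[2] = 41 and 7^2 − 2·2^2 = 41.
Assume a[j] = 7^j − 2·2^j for all 1 ≤ j ≤ r, where r ≥ 2.
Then a[r+1] = 9a[r] − 14a[r−1] = 9·(7^r − 2·2^r) − 14·(7^{r−1} − 2·2^{r−1}) = (9·7 − 14)7^{r−1} − 2·(9·2 − 14)2^{r−1} = 49·7^{r−1} − 8·2^{r−1} = 7^{r+1} − 2·2^{r+1}.
By strong induction, a[n] = 7^n − 2·2^n for all n ≥ 1.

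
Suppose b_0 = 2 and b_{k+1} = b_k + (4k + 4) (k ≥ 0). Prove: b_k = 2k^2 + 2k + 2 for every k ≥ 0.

Base case: b_0 = 2, and 2·0^2 + 2·0 + 2 = 2.
Assume b_j = 2j^2 + 2j + 2.
Then b_{j+1} = b_j + (4j + 4) = (2j^2 + 2j + 2) + (4j + 4) = 2j^2 + 6j + 6,
and 2·(j+1)^2 + 2·(j+1) + 2 = 2j^2 + 6j + 6.
This completes the inductive step, so b_k = 2k^2 + 2k + 2 for all k ≥ 0.

b_k = 2k^2 + 2k + 2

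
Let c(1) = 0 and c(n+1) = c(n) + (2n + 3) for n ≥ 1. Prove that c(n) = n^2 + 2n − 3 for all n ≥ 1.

Base case: c(1) = 0, and 1^2 + 2·1 − 3 = 0.
Assume c(r) = r^2 + 2r − 3.
Then c(r+1) = c(r) + (2r + 3) = (r^2 + 2r − 3) + (2r + 3) = r^2 + 4r,
and (r+1)^2 + 2·(r+1) − 3 = r^2 + 4r.
Hence c(n) = n^2 + 2n − 3 for every n ≥ 1, by induction.

c(n) = n^2 + 2n − 3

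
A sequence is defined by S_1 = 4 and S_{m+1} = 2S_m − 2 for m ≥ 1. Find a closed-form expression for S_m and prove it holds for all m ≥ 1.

Claim: S_m = 2^m + 2.

Base case: S_1 = 4, and 2^1 + 2 = 2 + 2 = 4.
Assume S_r = 2^r + 2 for some r ≥ 1.
Then S_{r+1} = 2S_r − 2 = 2·(2^r + 2) − 2 = 2^{r+1} + 4 − 2 = 2^{r+1} + 2.
So the formula holds for r+1, and by induction S_m = 2^m + 2 for all m ≥ 1.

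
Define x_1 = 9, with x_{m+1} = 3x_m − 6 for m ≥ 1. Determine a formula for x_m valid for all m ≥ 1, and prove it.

Claim: x_m = 2·3^m + 3.

Base case: x_1 = 9, and 2·3^1 + 3 = 6 + 3 = 9.
Assume x_r = 2·3^r + 3 for some r ≥ 1.
Then x_{r+1} = 3x_r − 6 = 3·(2·3^r + 3) − 6 = 6·3^r + 9 − 6 = 2·3^{r+1} + 3.
So the formula holds for r+1, and by induction x_m = 2·3^m + 3 for all m ≥ 1.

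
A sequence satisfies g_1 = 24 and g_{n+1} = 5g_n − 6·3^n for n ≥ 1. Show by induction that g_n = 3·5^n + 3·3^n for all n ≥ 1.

Base case: g_1 = 24, and 3·5^1 + 3·3^1 = 15 + 9 = 24.
Assume g_m = 3·5^m + 3·3^m for some m ≥ 1.
Then g_{m+1} = 5g_m − 6·3^m = 5·(3·5^m + 3·3^m) − 6·3^m = 3·5^{m+1} + 15·3^m − 6·3^m = 3·5^{m+1} + 9·3^m = 3·5^{m+1} + 3·3^{m+1}.
This completes the inductive step, so g_n = 3·5^n + 3·3^n for all n ≥ 1.

g_n = 3·5^n + 3·3^n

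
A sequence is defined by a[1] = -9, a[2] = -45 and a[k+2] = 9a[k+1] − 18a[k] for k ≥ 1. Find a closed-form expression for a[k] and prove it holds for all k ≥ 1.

Claim: a[k] = -6^k − 3^k.

Base cases: a[1] = -9 and -6^1 − 3^1 = -9; a[2] = -45 and -6^2 − 3^2 = -45.
Assume a[j] = -6^j − 3^j for all 1 ≤ j ≤ m, where m ≥ 2.
Then a[m+1] = 9a[m] − 18a[m−1] = 9·(-6^m − 3^m) − 18·(-6^{m−1} − 3^{m−1}) = -(9·6 − 18)6^{m−1} − (9·3 − 18)3^{m−1} = -36·6^{m−1} − 9·3^{m−1} = -6^{m+1} − 3^{m+1}.
By strong induction, a[k] = -6^k − 3^k for all k ≥ 1.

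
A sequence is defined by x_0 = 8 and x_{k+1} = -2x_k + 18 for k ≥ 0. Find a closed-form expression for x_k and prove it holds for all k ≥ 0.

Claim: x_k = 2·(-2)^k + 6.

Base case: x_0 = 8, and 2·(-2)^0 + 6 = 2 + 6 = 8.
Assume x_j = 2·(-2)^j + 6 for some j ≥ 0.
Then x_{j+1} = -2x_j + 18 = -2·(2·(-2)^j + 6) + 18 = -4·(-2)^j − 12 + 18 = 2·(-2)^{j+1} + 6.
By induction, x_k = 2·(-2)^k + 6 for all k ≥ 0.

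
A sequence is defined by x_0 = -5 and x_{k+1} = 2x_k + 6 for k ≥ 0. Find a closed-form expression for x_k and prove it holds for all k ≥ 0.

Claim: x_k = 2^k − 6.

Base case: x_0 = -5, and 2^0 − 6 = 1 − 6 = -5.
Assume x_j = 2^j − 6 for some j ≥ 0.
Then x_{j+1} = 2x_j + 6 = 2·(2^j − 6) + 6 = 2^{j+1} − 12 + 6 = 2^{j+1} − 6.
So the formula holds for j+1, and by induction x_k = 2^k − 6 for all k ≥ 0.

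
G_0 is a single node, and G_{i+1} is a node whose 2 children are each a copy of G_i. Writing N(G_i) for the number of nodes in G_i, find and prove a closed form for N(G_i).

Claim: N(G_i) = 2^{i+1} − 1.

Base case: N(G_0) = 1, and 2^{0+1} − 1 = 1.
Assume N(G_m) = 2^{m+1} − 1.
Then N(G_{m+1}) = 1 + 2N(G_m) = 1 + 2(2^{m+1} − 1) = 2^{m+2} − 2 + 1 = 2^{m+2} − 1.
This completes the inductive step, so N(G_i) = 2^{i+1} − 1 for all i ≥ 0.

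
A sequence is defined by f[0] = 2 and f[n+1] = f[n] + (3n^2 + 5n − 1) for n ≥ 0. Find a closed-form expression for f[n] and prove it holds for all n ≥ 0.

Claim: f[n] = n^3 + n^2 − 3n + 2.

Base case: f[0] = 2, and 0^3 + 0^2 − 3·0 + 2 = 2.
Assume f[r] = r^3 + r^2 − 3r + 2.
Then f[r+1] = f[r] + (3r^2 + 5r − 1) = (r^3 + r^2 − 3r + 2) + (3r^2 + 5r − 1) = r^3 + 4r^2 + 2r + 1,
and (r+1)^3 + (r+1)^2 − 3·(r+1) + 2 = r^3 + 4r^2 + 2r + 1.
By induction, f[n] = n^3 + n^2 − 3n + 2 for all n ≥ 0.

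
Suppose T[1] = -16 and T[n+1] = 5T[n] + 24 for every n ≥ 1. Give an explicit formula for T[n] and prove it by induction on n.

Claim: T[n] = -2·5^n − 6.

Base case: T[1] = -16, and -2·5^1 − 6 = -10 − 6 = -16.
Assume T[m] = -2·5^m − 6 for some m ≥ 1.
Then T[m+1] = 5T[m] + 24 = 5·(-2·5^m − 6) + 24 = -10·5^m − 30 + 24 = -2·5^{m+1} − 6.
So the formula holds for m+1, and by induction T[n] = -2·5^n − 6 for all n ≥ 1.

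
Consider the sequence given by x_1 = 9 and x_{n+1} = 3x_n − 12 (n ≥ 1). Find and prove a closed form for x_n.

Claim: x_n = 3^n + 6.

Base case: x_1 = 9, and 3^1 + 6 = 3 + 6 = 9.
Assume x_j = 3^j + 6 for some j ≥ 1.
Then x_{j+1} = 3x_j − 12 = 3·(3^j + 6) − 12 = 3^{j+1} + 18 − 12 = 3^{j+1} + 6.
This completes the inductive step, so x_n = 3^n + 6 for all n ≥ 1.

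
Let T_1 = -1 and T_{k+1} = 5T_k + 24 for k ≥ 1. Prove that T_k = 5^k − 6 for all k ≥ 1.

Base case: T_1 = -1, and 5^1 − 6 = 5 − 6 = -1.
Assume T_j = 5^j − 6 for some j ≥ 1.
Then T_{j+1} = 5T_j + 24 = 5·(5^j − 6) + 24 = 5^{j+1} − 30 + 24 = 5^{j+1} − 6.
By induction, T_k = 5^k − 6 for all k ≥ 1.

T_k = 5^k − 6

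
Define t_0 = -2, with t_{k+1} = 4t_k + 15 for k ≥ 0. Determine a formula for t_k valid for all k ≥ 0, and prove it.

Claim: t_k = 3·4^k − 5.

Base case: t_0 = -2, and 3·4^0 − 5 = 3 − 5 = -2.
Assume t_r = 3·4^r − 5 for some r ≥ 0.
Then t_{r+1} = 4t_r + 15 = 4·(3·4^r − 5) + 15 = 12·4^r − 20 + 15 = 3·4^{r+1} − 5.
Hence t_k = 3·4^k − 5 for every k ≥ 0, by induction.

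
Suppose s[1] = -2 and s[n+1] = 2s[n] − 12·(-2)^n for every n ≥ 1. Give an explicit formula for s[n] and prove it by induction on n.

Claim: s[n] = 2·2^n + 3·(-2)^n.

Base case: s[1] = -2, and 2·2^1 + 3·(-2)^1 = 4 − 6 = -2.
Assume s[j] = 2·2^j + 3·(-2)^j for some j ≥ 1.
Then s[j+1] = 2s[j] − 12·(-2)^j = 2·(2·2^j + 3·(-2)^j) − 12·(-2)^j = 2·2^{j+1} + 6·(-2)^j − 12·(-2)^j = 2·2^{j+1} − 6·(-2)^j = 2·2^{j+1} + 3·(-2)^{j+1}.
By induction, s[n] = 2·2^n + 3·(-2)^n for all n ≥ 1.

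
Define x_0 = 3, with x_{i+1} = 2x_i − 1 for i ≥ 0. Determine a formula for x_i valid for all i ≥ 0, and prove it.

Claim: x_i = 2^{i+1} + 1.

Base case: x_0 = 3, and 2^{0+1} + 1 = 2 + 1 = 3.
Assume x_r = 2^{r+1} + 1 for some r ≥ 0.
Then x_{r+1} = 2x_r − 1 = 2·(2^{r+1} + 1) − 1 = 2^{r+2} + 2 − 1 = 2^{r+2} + 1.
By induction, x_i = 2^{i+1} + 1 for all i ≥ 0.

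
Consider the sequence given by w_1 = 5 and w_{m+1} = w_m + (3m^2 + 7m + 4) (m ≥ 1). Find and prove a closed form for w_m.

Claim: w_m = m^3 + 2m^2 + m + 1.

Base case: w_1 = 5, and 1^3 + 2·1^2 + 1 + 1 = 5.
Assume w_j = j^3 + 2j^2 + j + 1.
Then w_{j+1} = w_j + (3j^2 + 7j + 4) = (j^3 + 2j^2 + j + 1) + (3j^2 + 7j + 4) = j^3 + 5j^2 + 8j + 5,
and (j+1)^3 + 2·(j+1)^2 + (j+1) + 1 = j^3 + 5j^2 + 8j + 5.
This completes the inductive step, so w_m = m^3 + 2m^2 + m + 1 for all m ≥ 1.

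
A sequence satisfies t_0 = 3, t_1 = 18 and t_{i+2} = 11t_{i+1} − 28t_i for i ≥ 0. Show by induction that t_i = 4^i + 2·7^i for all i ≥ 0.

Base cases: t_0 = 3 and 4^0 + 2·7^0 = 3; t_1 = 18 and 4^1 + 2·7^1 = 18.
Assume t_j = 4^j + 2·7^j for all 0 ≤ j ≤ r, where r ≥ 1.
Then t_{r+1} = 11t_r − 28t_{r−1} = 11·(4^r + 2·7^r) − 28·(4^{r−1} + 2·7^{r−1}) = (11·4 − 28)4^{r−1} + 2·(11·7 − 28)7^{r−1} = 16·4^{r−1} + 98·7^{r−1} = 4^{r+1} + 2·7^{r+1}.
This completes the inductive step, so t_i = 4^i + 2·7^i for all i ≥ 0.

t_i = 4^i + 2·7^i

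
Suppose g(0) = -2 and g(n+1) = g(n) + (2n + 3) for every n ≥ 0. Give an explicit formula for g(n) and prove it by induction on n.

Claim: g(n) = n^2 + 2n − 2.

Base case: g(0) = -2, and 0^2 + 2·0 − 2 = -2.
Assume g(k) = k^2 + 2k − 2.
Then g(k+1) = g(k) + (2k + 3) = (k^2 + 2k − 2) + (2k + 3) = k^2 + 4k + 1,
and (k+1)^2 + 2·(k+1) − 2 = k^2 + 4k + 1.
By induction, g(n) = n^2 + 2n − 2 for all n ≥ 0.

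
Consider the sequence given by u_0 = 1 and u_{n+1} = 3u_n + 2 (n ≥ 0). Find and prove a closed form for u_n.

Claim: u_n = 2·3^n − 1.

Base case: u_0 = 1, and 2·3^0 − 1 = 2 − 1 = 1.
Assume u_j = 2·3^j − 1 for some j ≥ 0.
Then u_{j+1} = 3u_j + 2 = 3·(2·3^j − 1) + 2 = 6·3^j − 3 + 2 = 2·3^{j+1} − 1.
So the formula holds for j+1, and by induction u_n = 2·3^n − 1 for all n ≥ 0.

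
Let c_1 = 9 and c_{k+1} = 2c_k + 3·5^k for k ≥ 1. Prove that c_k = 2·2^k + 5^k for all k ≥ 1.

Base case: c_1 = 9, and 2·2^1 + 5^1 = 4 + 5 = 9.
Assume c_j = 2·2^j + 5^j for some j ≥ 1.
Then c_{j+1} = 2c_j + 3·5^j = 2·(2·2^j + 5^j) + 3·5^j = 2·2^{j+1} + 2·5^j + 3·5^j = 2·2^{j+1} + 5·5^j = 2·2^{j+1} + 5^{j+1}.
This completes the inductive step, so c_k = 2·2^k + 5^k for all k ≥ 1.

c_k = 2·2^k + 5^k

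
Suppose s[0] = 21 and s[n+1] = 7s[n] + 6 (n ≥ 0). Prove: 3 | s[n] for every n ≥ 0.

Base case: s[0] = 21 = 3·7, so 3 | s[0].
Assume 3 | s[j], so s[j] = 3t for some integer t.
Then s[j+1] = 7s[j] + 6 = 7·(3t) + 6 = 3(7t + 2), so 3 | s[j+1].
So the property holds for j+1, and by induction 3 | s[n] for all n ≥ 0.

3 | s[n]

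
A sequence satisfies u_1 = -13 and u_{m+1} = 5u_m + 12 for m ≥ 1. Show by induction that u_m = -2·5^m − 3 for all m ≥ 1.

Base case: u_1 = -13, and -2·5^1 − 3 = -10 − 3 = -13.
Assume u_r = -2·5^r − 3 for some r ≥ 1.
Then u_{r+1} = 5u_r + 12 = 5·(-2·5^r − 3) + 12 = -10·5^r − 15 + 12 = -2·5^{r+1} − 3.
So the formula holds for r+1, and by induction u_m = -2·5^m − 3 for all m ≥ 1.

u_m = -2·5^m − 3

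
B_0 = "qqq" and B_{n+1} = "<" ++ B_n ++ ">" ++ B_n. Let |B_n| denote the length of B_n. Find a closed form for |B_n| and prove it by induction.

Claim: |B_n| = 5·2^n − 2.

Base case: |B_0| = 3, and 5·2^0 − 2 = 3.
Assume |B_m| = 5·2^m − 2.
Then |B_{m+1}| = 1 + |B_m| + 1 + |B_m| = 2|B_m| + 2 = 2(5·2^m − 2) + 2 = 5·2^{m+1} − 4 + 2 = 5·2^{m+1} − 2.
This completes the inductive step, so |B_n| = 5·2^n − 2 for all n ≥ 0.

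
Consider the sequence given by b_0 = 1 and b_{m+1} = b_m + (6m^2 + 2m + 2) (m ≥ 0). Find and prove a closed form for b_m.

Claim: b_m = 2m^3 − 2m^2 + 2m + 1.

Base case: b_0 = 1, and 2·0^3 − 2·0^2 + 2·0 + 1 = 1.
Assume b_r = 2r^3 − 2r^2 + 2r + 1.
Then b_{r+1} = b_r + (6r^2 + 2r + 2) = (2r^3 − 2r^2 + 2r + 1) + (6r^2 + 2r + 2) = 2r^3 + 4r^2 + 4r + 3,
and 2·(r+1)^3 − 2·(r+1)^2 + 2·(r+1) + 1 = 2r^3 + 4r^2 + 4r + 3.
This completes the inductive step, so b_m = 2m^3 − 2m^2 + 2m + 1 for all m ≥ 0.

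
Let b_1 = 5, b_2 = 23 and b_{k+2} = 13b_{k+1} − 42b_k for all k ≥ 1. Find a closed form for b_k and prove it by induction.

Claim: b_k = -7^k + 2·6^k.

Base cases: b_1 = 5 and -7^1 + 2·6^1 = 5; b_2 = 23 and -7^2 + 2·6^2 = 23.
Assume b_j = -7^j + 2·6^j for all 1 ≤ j ≤ m, where m ≥ 2.
Then b_{m+1} = 13b_m − 42b_{m−1} = 13·(-7^m + 2·6^m) − 42·(-7^{m−1} + 2·6^{m−1}) = -(13·7 − 42)7^{m−1} + 2·(13·6 − 42)6^{m−1} = -49·7^{m−1} + 72·6^{m−1} = -7^{m+1} + 2·6^{m+1}.
By strong induction, b_k = -7^k + 2·6^k for all k ≥ 1.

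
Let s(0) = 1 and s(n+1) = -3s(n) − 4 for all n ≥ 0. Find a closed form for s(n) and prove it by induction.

Claim: s(n) = 2·(-3)^n − 1.

Base case: s(0) = 1, and 2·(-3)^0 − 1 = 2 − 1 = 1.
Assume s(j) = 2·(-3)^j − 1 for some j ≥ 0.
Then s(j+1) = -3s(j) − 4 = -3·(2·(-3)^j − 1) − 4 = -6·(-3)^j + 3 − 4 = 2·(-3)^{j+1} − 1.
By induction, s(n) = 2·(-3)^n − 1 for all n ≥ 0.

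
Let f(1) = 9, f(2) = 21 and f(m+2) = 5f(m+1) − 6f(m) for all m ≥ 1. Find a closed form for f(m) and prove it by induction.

Claim: f(m) = 3·2^m + 3^m.

Base cases: f(1) = 9 and 3·2^1 + 3^1 = 9; f(2) = 21 and 3·2^2 + 3^2 = 21.
Assume f(j) = 3·2^j + 3^j for all 1 ≤ j ≤ r, where r ≥ 2.
Then f(r+1) = 5f(r) − 6f(r−1) = 5·(3·2^r + 3^r) − 6·(3·2^{r−1} + 3^{r−1}) = 3·(5·2 − 6)2^{r−1} + (5·3 − 6)3^{r−1} = 12·2^{r−1} + 9·3^{r−1} = 3·2^{r+1} + 3^{r+1}.
This completes the inductive step, so f(m) = 3·2^m + 3^m for all m ≥ 1.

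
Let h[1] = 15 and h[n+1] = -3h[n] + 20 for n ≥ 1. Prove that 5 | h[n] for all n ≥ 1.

Base case: h[1] = 15 = 5·3, so 5 | h[1].
Assume 5 | h[m], so h[m] = 5t for some integer t.
Then h[m+1] = -3h[m] + 20 = -3·(5t) + 20 = 5(-3t + 4), so 5 | h[m+1].
So the property holds for m+1, and by induction 5 | h[n] for all n ≥ 1.

5 | h[n]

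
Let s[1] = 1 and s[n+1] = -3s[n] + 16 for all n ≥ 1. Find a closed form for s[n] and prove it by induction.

Claim: s[n] = (-3)^n + 4.

Base case: s[1] = 1, and (-3)^1 + 4 = -3 + 4 = 1.
Assume s[m] = (-3)^m + 4 for some m ≥ 1.
Then s[m+1] = -3s[m] + 16 = -3·((-3)^m + 4) + 16 = -3·(-3)^m − 12 + 16 = (-3)^{m+1} + 4.
This completes the inductive step, so s[n] = (-3)^n + 4 for all n ≥ 1.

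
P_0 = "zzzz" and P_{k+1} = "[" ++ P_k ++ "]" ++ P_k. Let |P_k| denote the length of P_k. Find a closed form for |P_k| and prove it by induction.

Claim: |P_k| = 6·2^k − 2.

Base case: |P_0| = 4, and 6·2^0 − 2 = 4.
Assume |P_r| = 6·2^r − 2.
Then |P_{r+1}| = 1 + |P_r| + 1 + |P_r| = 2|P_r| + 2 = 2(6·2^r − 2) + 2 = 6·2^{r+1} − 4 + 2 = 6·2^{r+1} − 2.
By induction, |P_k| = 6·2^k − 2 for all k ≥ 0.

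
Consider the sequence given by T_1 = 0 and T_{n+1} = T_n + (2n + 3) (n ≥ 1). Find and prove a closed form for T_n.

Claim: T_n = n^2 + 2n − 3.

Base case: T_1 = 0, and 1^2 + 2·1 − 3 = 0.
Assume T_m = m^2 + 2m − 3.
Then T_{m+1} = T_m + (2m + 3) = (m^2 + 2m − 3) + (2m + 3) = m^2 + 4m,
and (m+1)^2 + 2·(m+1) − 3 = m^2 + 4m.
Hence T_n = n^2 + 2n − 3 for every n ≥ 1, by induction.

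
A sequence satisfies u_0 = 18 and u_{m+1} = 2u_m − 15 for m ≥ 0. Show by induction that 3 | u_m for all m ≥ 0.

Base case: u_0 = 18 = 3·6, so 3 | u_0.
Assume 3 | u_j, so u_j = 3t for some integer t.
Then u_{j+1} = 2u_j − 15 = 2·(3t) − 15 = 3(2t − 5), so 3 | u_{j+1}.
So the property holds for j+1, and by induction 3 | u_m for all m ≥ 0.

3 | u_m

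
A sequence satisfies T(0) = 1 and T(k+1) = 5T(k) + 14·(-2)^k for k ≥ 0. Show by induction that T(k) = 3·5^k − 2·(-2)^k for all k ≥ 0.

Base case: T(0) = 1, and 3·5^0 − 2·(-2)^0 = 3 − 2 = 1.
Assume T(j) = 3·5^j − 2·(-2)^j for some j ≥ 0.
Then T(j+1) = 5T(j) + 14·(-2)^j = 5·(3·5^j − 2·(-2)^j) + 14·(-2)^j = 3·5^{j+1} − 10·(-2)^j + 14·(-2)^j = 3·5^{j+1} + 4·(-2)^j = 3·5^{j+1} − 2·(-2)^{j+1}.
So the formula holds for j+1, and by induction T(k) = 3·5^k − 2·(-2)^k for all k ≥ 0.

T(k) = 3·5^k − 2·(-2)^k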